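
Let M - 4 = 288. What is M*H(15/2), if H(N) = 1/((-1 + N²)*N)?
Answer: 2336/3315 ≈ 0.70468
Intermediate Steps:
M = 292 (M = 4 + 288 = 292)
H(N) = 1/(N*(-1 + N²))
M*H(15/2) = 292/((15/2)³ - 15/2) = 292/((15*(½))³ - 15/2) = 292/((15/2)³ - 1*15/2) = 292/(3375/8 - 15/2) = 292/(3315/8) = 292*(8/3315) = 2336/3315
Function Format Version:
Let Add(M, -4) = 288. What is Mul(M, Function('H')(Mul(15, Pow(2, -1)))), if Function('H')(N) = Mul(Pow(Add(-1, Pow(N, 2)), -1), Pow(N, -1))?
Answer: Rational(2336, 3315) ≈ 0.70468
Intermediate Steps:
M = 292 (M = Add(4, 288) = 292)
Function('H')(N) = Mul(Pow(N, -1), Pow(Add(-1, Pow(N, 2)), -1))
Mul(M, Function('H')(Mul(15, Pow(2, -1)))) = Mul(292, Pow(Add(Pow(Mul(15, Pow(2, -1)), 3), Mul(-1, Mul(15, Pow(2, -1)))), -1)) = Mul(292, Pow(Add(Pow(Mul(15, Rational(1, 2)), 3), Mul(-1, Mul(15, Rational(1, 2)))), -1)) = Mul(292, Pow(Add(Pow(Rational(15, 2), 3), Mul(-1, Rational(15, 2))), -1)) = Mul(292, Pow(Add(Rational(3375, 8), Rational(-15, 2)), -1)) = Mul(292, Pow(Rational(3315, 8), -1)) = Mul(292, Rational(8, 3315)) = Rational(2336, 3315)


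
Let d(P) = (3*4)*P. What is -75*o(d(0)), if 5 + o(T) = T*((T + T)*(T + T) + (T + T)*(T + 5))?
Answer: 375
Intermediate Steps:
d(P) = 12*P
o(T) = -5 + T*(4*T**2 + 2*T*(5 + T)) (o(T) = -5 + T*((T + T)*(T + T) + (T + T)*(T + 5)) = -5 + T*((2*T)*(2*T) + (2*T)*(5 + T)) = -5 + T*(4*T**2 + 2*T*(5 + T)))
-75*o(d(0)) = -75*(-5 + 6*(12*0)**3 + 10*(12*0)**2) = -75*(-5 + 6*0**3 + 10*0**2) = -75*(-5 + 6*0 + 10*0) = -75*(-5 + 0 + 0) = -75*(-5) = 375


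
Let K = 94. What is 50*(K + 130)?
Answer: 11200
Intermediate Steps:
50*(K + 130) = 50*(94 + 130) = 50*224 = 11200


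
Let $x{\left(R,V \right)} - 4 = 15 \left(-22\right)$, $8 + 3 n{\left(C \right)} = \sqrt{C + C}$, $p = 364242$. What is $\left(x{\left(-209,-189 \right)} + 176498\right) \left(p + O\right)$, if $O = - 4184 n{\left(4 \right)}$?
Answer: $66134851352 - 491402432 \sqrt{2} \approx 6.544 \cdot 10^{10}$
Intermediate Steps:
$n{\left(C \right)} = - \frac{8}{3} + \frac{\sqrt{2} \sqrt{C}}{3}$ ($n{\left(C \right)} = - \frac{8}{3} + \frac{\sqrt{C + C}}{3} = - \frac{8}{3} + \frac{\sqrt{2 C}}{3} = - \frac{8}{3} + \frac{\sqrt{2} \sqrt{C}}{3}$)
$x{\left(R,V \right)} = -326$ ($x{\left(R,V \right)} = 4 + 15 \left(-22\right) = 4 - 330 = -326$)
$O = \frac{33472}{3} - \frac{8368 \sqrt{2}}{3}$ ($O = - 4184 \left(- \frac{8}{3} + \frac{\sqrt{2} \sqrt{4}}{3}\right) = - 4184 \left(- \frac{8}{3} + \frac{1}{3} \sqrt{2} \cdot 2\right) = - 4184 \left(- \frac{8}{3} + \frac{2 \sqrt{2}}{3}\right) = \frac{33472}{3} - \frac{8368 \sqrt{2}}{3} \approx 7212.6$)
$\left(x{\left(-209,-189 \right)} + 176498\right) \left(p + O\right) = \left(-326 + 176498\right) \left(364242 + \left(\frac{33472}{3} - \frac{8368 \sqrt{2}}{3}\right)\right) = 176172 \left(\frac{1126198}{3} - \frac{8368 \sqrt{2}}{3}\right) = 66134851352 - 491402432 \sqrt{2}$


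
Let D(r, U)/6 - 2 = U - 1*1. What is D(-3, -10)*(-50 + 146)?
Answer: -5184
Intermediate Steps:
D(r, U) = 6 + 6*U (D(r, U) = 12 + 6*(U - 1*1) = 12 + 6*(U - 1) = 12 + 6*(-1 + U) = 12 + (-6 + 6*U) = 6 + 6*U)
D(-3, -10)*(-50 + 146) = (6 + 6*(-10))*(-50 + 146) = (6 - 60)*96 = -54*96 = -5184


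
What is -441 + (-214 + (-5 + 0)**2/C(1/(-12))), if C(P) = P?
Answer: -955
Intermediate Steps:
-441 + (-214 + (-5 + 0)**2/C(1/(-12))) = -441 + (-214 + (-5 + 0)**2/(1/(-12))) = -441 + (-214 + (-5)**2/(-1/12)) = -441 + (-214 + 25*(-12)) = -441 + (-214 - 300) = -441 - 514 = -955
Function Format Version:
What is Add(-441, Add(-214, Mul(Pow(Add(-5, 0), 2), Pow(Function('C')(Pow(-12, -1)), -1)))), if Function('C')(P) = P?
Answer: -955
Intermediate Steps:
Add(-441, Add(-214, Mul(Pow(Add(-5, 0), 2), Pow(Function('C')(Pow(-12, -1)), -1)))) = Add(-441, Add(-214, Mul(Pow(Add(-5, 0), 2), Pow(Pow(-12, -1), -1)))) = Add(-441, Add(-214, Mul(Pow(-5, 2), Pow(Rational(-1, 12), -1)))) = Add(-441, Add(-214, Mul(25, -12))) = Add(-441, Add(-214, -300)) = Add(-441, -514) = -955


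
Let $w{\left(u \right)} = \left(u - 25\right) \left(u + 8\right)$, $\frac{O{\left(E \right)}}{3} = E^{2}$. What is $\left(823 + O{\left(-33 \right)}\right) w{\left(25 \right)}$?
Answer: $0$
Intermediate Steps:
$O{\left(E \right)} = 3 E^{2}$
$w{\left(u \right)} = \left(-25 + u\right) \left(8 + u\right)$
$\left(823 + O{\left(-33 \right)}\right) w{\left(25 \right)} = \left(823 + 3 \left(-33\right)^{2}\right) \left(-200 + 25^{2} - 425\right) = \left(823 + 3 \cdot 1089\right) \left(-200 + 625 - 425\right) = \left(823 + 3267\right) 0 = 4090 \cdot 0 = 0$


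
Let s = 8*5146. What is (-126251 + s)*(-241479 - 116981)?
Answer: 30498852180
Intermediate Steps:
s = 41168
(-126251 + s)*(-241479 - 116981) = (-126251 + 41168)*(-241479 - 116981) = -85083*(-358460) = 30498852180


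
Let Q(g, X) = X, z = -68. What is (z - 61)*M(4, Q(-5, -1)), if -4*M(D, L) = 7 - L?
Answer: 258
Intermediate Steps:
M(D, L) = -7/4 + L/4 (M(D, L) = -(7 - L)/4 = -7/4 + L/4)
(z - 61)*M(4, Q(-5, -1)) = (-68 - 61)*(-7/4 + (¼)*(-1)) = -129*(-7/4 - ¼) = -129*(-2) = 258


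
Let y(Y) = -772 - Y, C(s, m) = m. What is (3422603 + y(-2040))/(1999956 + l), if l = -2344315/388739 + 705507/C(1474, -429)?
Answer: 1330992188669/776819254932 ≈ 1.7134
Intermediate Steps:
l = -641640552/388739 (l = -2344315/388739 + 705507/(-429) = -2344315*1/388739 + 705507*(-1/429) = -2344315/388739 - 21379/13 = -641640552/388739 ≈ -1650.6)
(3422603 + y(-2040))/(1999956 + l) = (3422603 + (-772 - 1*(-2040)))/(1999956 - 641640552/388739) = (3422603 + (-772 + 2040))/(776819254932/388739) = (3422603 + 1268)*(388739/776819254932) = 3423871*(388739/776819254932) = 1330992188669/776819254932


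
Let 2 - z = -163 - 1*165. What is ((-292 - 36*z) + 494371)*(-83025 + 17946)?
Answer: -31381028721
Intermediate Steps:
z = 330 (z = 2 - (-163 - 1*165) = 2 - (-163 - 165) = 2 - 1*(-328) = 2 + 328 = 330)
((-292 - 36*z) + 494371)*(-83025 + 17946) = ((-292 - 36*330) + 494371)*(-83025 + 17946) = ((-292 - 11880) + 494371)*(-65079) = (-12172 + 494371)*(-65079) = 482199*(-65079) = -31381028721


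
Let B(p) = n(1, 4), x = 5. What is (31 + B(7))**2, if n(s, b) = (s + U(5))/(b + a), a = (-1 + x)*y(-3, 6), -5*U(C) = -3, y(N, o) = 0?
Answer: 24649/25 ≈ 985.96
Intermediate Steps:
U(C) = 3/5 (U(C) = -1/5*(-3) = 3/5)
a = 0 (a = (-1 + 5)*0 = 4*0 = 0)
n(s, b) = (3/5 + s)/b (n(s, b) = (s + 3/5)/(b + 0) = (3/5 + s)/b)
B(p) = 2/5 (B(p) = (3/5 + 1)/4 = (1/4)*(8/5) = 2/5)
(31 + B(7))**2 = (31 + 2/5)**2 = (157/5)**2 = 24649/25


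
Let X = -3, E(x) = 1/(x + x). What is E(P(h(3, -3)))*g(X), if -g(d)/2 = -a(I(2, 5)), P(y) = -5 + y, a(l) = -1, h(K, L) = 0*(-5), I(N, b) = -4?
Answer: ⅕ ≈ 0.20000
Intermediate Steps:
h(K, L) = 0
E(x) = 1/(2*x)
g(d) = -2 (g(d) = -(-2)*(-1) = -2*1 = -2)
E(P(h(3, -3)))*g(X) = (1/(2*(-5 + 0)))*(-2) = ((½)/(-5))*(-2) = ((½)*(-⅕))*(-2) = -⅒*(-2) = ⅕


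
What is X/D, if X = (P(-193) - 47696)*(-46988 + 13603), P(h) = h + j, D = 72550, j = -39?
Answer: 160007628/7255 ≈ 22055.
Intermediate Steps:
P(h) = -39 + h (P(h) = h - 39 = -39 + h)
X = 1600076280 (X = ((-39 - 193) - 47696)*(-46988 + 13603) = (-232 - 47696)*(-33385) = -47928*(-33385) = 1600076280)
X/D = 1600076280/72550 = 1600076280*(1/72550) = 160007628/7255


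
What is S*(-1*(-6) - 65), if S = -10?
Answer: 590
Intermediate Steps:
S*(-1*(-6) - 65) = -10*(-1*(-6) - 65) = -10*(6 - 65) = -10*(-59) = 590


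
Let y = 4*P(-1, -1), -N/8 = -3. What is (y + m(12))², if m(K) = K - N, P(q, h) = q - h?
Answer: 144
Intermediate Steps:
N = 24 (N = -8*(-3) = 24)
y = 0 (y = 4*(-1 - 1*(-1)) = 4*(-1 + 1) = 4*0 = 0)
m(K) = -24 + K (m(K) = K - 1*24 = K - 24 = -24 + K)
(y + m(12))² = (0 + (-24 + 12))² = (0 - 12)² = (-12)² = 144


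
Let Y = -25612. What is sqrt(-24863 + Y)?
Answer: 5*I*sqrt(2019) ≈ 224.67*I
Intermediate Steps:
sqrt(-24863 + Y) = sqrt(-24863 - 25612) = sqrt(-50475) = 5*I*sqrt(2019)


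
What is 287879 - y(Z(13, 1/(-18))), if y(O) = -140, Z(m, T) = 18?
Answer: 288019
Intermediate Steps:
287879 - y(Z(13, 1/(-18))) = 287879 - 1*(-140) = 287879 + 140 = 288019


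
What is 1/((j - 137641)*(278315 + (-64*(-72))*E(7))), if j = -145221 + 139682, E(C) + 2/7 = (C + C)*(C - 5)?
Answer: -7/406940039260 ≈ -1.7202e-11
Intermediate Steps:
E(C) = -2/7 + 2*C*(-5 + C) (E(C) = -2/7 + (C + C)*(C - 5) = -2/7 + (2*C)*(-5 + C) = -2/7 + 2*C*(-5 + C))
j = -5539
1/((j - 137641)*(278315 + (-64*(-72))*E(7))) = 1/((-5539 - 137641)*(278315 + (-64*(-72))*(-2/7 - 10*7 + 2*7²))) = 1/(-143180*(278315 + 4608*(-2/7 - 70 + 2*49))) = 1/(-143180*(278315 + 4608*(-2/7 - 70 + 98))) = 1/(-143180*(278315 + 4608*(194/7))) = 1/(-143180*(278315 + 893952/7)) = 1/(-143180*2842157/7) = 1/(-406940039260/7) = -7/406940039260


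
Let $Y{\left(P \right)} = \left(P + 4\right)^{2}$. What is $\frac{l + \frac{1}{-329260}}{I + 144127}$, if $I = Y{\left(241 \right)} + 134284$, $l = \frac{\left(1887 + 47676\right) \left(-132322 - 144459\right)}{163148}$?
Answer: $- \frac{141150641268529}{568129451200290} \approx -0.24845$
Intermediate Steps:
$l = - \frac{13718096703}{163148}$ ($l = 49563 \left(-276781\right) \frac{1}{163148} = \left(-13718096703\right) \frac{1}{163148} = - \frac{13718096703}{163148} \approx -84084.0$)
$Y{\left(P \right)} = \left(4 + P\right)^{2}$
$I = 194309$ ($I = \left(4 + 241\right)^{2} + 134284 = 245^{2} + 134284 = 60025 + 134284 = 194309$)
$\frac{l + \frac{1}{-329260}}{I + 144127} = \frac{- \frac{13718096703}{163148} + \frac{1}{-329260}}{194309 + 144127} = \frac{- \frac{13718096703}{163148} - \frac{1}{329260}}{338436} = \left(- \frac{282301282537058}{3357381905}\right) \frac{1}{338436} = - \frac{141150641268529}{568129451200290}$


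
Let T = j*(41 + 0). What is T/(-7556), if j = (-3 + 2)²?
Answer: -41/7556 ≈ -0.0054262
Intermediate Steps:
j = 1 (j = (-1)² = 1)
T = 41 (T = 1*(41 + 0) = 1*41 = 41)
T/(-7556) = 41/(-7556) = 41*(-1/7556) = -41/7556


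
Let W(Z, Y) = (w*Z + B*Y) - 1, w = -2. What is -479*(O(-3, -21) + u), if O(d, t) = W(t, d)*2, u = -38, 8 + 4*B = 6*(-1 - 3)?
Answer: -44068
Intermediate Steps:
B = -8 (B = -2 + (6*(-1 - 3))/4 = -2 + (6*(-4))/4 = -2 + (1/4)*(-24) = -2 - 6 = -8)
W(Z, Y) = -1 - 8*Y - 2*Z (W(Z, Y) = (-2*Z - 8*Y) - 1 = (-8*Y - 2*Z) - 1 = -1 - 8*Y - 2*Z)
O(d, t) = -2 - 16*d - 4*t (O(d, t) = (-1 - 8*d - 2*t)*2 = -2 - 16*d - 4*t)
-479*(O(-3, -21) + u) = -479*((-2 - 16*(-3) - 4*(-21)) - 38) = -479*((-2 + 48 + 84) - 38) = -479*(130 - 38) = -479*92 = -44068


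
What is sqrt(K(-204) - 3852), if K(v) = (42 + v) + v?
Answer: I*sqrt(4218) ≈ 64.946*I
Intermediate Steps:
K(v) = 42 + 2*v
sqrt(K(-204) - 3852) = sqrt((42 + 2*(-204)) - 3852) = sqrt((42 - 408) - 3852) = sqrt(-366 - 3852) = sqrt(-4218) = I*sqrt(4218)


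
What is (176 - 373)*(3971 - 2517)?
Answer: -286438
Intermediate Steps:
(176 - 373)*(3971 - 2517) = -197*1454 = -286438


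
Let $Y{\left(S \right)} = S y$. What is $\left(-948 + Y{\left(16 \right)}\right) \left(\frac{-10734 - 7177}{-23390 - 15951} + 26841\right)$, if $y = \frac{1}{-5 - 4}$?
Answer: $- \frac{9026428927216}{354069} \approx -2.5493 \cdot 10^{7}$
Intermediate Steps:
$y = - \frac{1}{9}$ ($y = \frac{1}{-9} = - \frac{1}{9} \approx -0.11111$)
$Y{\left(S \right)} = - \frac{S}{9}$ ($Y{\left(S \right)} = S \left(- \frac{1}{9}\right) = - \frac{S}{9}$)
$\left(-948 + Y{\left(16 \right)}\right) \left(\frac{-10734 - 7177}{-23390 - 15951} + 26841\right) = \left(-948 - \frac{16}{9}\right) \left(\frac{-10734 - 7177}{-23390 - 15951} + 26841\right) = \left(-948 - \frac{16}{9}\right) \left(- \frac{17911}{-39341} + 26841\right) = - \frac{8548 \left(\left(-17911\right) \left(- \frac{1}{39341}\right) + 26841\right)}{9} = - \frac{8548 \left(\frac{17911}{39341} + 26841\right)}{9} = \left(- \frac{8548}{9}\right) \frac{1055969692}{39341} = - \frac{9026428927216}{354069}$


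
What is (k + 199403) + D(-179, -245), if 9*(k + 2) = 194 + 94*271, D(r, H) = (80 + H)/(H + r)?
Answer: 85755437/424 ≈ 2.0225e+5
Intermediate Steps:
D(r, H) = (80 + H)/(H + r)
k = 2850 (k = -2 + (194 + 94*271)/9 = -2 + (194 + 25474)/9 = -2 + (1/9)*25668 = -2 + 2852 = 2850)
(k + 199403) + D(-179, -245) = (2850 + 199403) + (80 - 245)/(-245 - 179) = 202253 - 165/(-424) = 202253 - 1/424*(-165) = 202253 + 165/424 = 85755437/424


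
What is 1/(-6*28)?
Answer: -1/168 ≈ -0.0059524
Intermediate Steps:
1/(-6*28) = 1/(-168) = -1/168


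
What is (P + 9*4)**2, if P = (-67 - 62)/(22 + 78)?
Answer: 12047841/10000 ≈ 1204.8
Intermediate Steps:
P = -129/100 ≈ -1.2900
(P + 9*4)**2 = (-129/100 + 9*4)**2 = (-129/100 + 36)**2 = (3471/100)**2 = 12047841/10000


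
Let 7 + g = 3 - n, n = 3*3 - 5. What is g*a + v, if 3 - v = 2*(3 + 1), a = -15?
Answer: 115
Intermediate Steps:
n = 4 (n = 9 - 5 = 4)
g = -8 (g = -7 + (3 - 1*4) = -7 + (3 - 4) = -7 - 1 = -8)
v = -5 (v = 3 - 2*(3 + 1) = 3 - 2*4 = 3 - 1*8 = 3 - 8 = -5)
g*a + v = -8*(-15) - 5 = 120 - 5 = 115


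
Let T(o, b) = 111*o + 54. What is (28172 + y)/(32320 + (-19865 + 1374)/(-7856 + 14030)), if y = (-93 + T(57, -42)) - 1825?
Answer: 201488490/199525189 ≈ 1.0098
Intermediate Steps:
T(o, b) = 54 + 111*o
y = 4463 (y = (-93 + (54 + 111*57)) - 1825 = (-93 + (54 + 6327)) - 1825 = (-93 + 6381) - 1825 = 6288 - 1825 = 4463)
(28172 + y)/(32320 + (-19865 + 1374)/(-7856 + 14030)) = (28172 + 4463)/(32320 + (-19865 + 1374)/(-7856 + 14030)) = 32635/(32320 - 18491/6174) = 32635/(199525189/6174) = 32635*(6174/199525189) = 201488490/199525189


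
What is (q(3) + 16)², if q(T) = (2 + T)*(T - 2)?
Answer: 441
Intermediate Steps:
q(T) = (-2 + T)*(2 + T) (q(T) = (2 + T)*(-2 + T) = (-2 + T)*(2 + T))
(q(3) + 16)² = ((-4 + 3²) + 16)² = ((-4 + 9) + 16)² = (5 + 16)² = 21² = 441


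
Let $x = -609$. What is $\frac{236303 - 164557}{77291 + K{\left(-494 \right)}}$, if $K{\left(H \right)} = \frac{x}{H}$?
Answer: $\frac{35442524}{38182363} \approx 0.92824$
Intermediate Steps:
$K{\left(H \right)} = - \frac{609}{H}$
$\frac{236303 - 164557}{77291 + K{\left(-494 \right)}} = \frac{236303 - 164557}{77291 - \frac{609}{-494}} = \frac{71746}{77291 - - \frac{609}{494}} = \frac{71746}{77291 + \frac{609}{494}} = \frac{71746}{\frac{38182363}{494}} = 71746 \cdot \frac{494}{38182363} = \frac{35442524}{38182363}$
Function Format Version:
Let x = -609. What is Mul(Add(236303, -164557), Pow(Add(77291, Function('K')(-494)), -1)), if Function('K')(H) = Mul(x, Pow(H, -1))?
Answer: Rational(35442524, 38182363) ≈ 0.92824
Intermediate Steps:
Function('K')(H) = Mul(-609, Pow(H, -1))
Mul(Add(236303, -164557), Pow(Add(77291, Function('K')(-494)), -1)) = Mul(Add(236303, -164557), Pow(Add(77291, Mul(-609, Pow(-494, -1))), -1)) = Mul(71746, Pow(Add(77291, Mul(-609, Rational(-1, 494))), -1)) = Mul(71746, Pow(Add(77291, Rational(609, 494)), -1)) = Mul(71746, Pow(Rational(38182363, 494), -1)) = Mul(71746, Rational(494, 38182363)) = Rational(35442524, 38182363)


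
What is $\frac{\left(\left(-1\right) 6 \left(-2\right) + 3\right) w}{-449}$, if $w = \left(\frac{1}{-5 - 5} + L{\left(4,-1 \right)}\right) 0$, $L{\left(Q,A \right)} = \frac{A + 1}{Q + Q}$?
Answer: $0$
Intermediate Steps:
$L{\left(Q,A \right)} = \frac{1 + A}{2 Q}$
$w = 0$ ($w = \left(\frac{1}{-5 - 5} + \frac{1 - 1}{2 \cdot 4}\right) 0 = \left(\frac{1}{-10} + \frac{1}{2} \cdot \frac{1}{4} \cdot 0\right) 0 = \left(- \frac{1}{10} + 0\right) 0 = \left(- \frac{1}{10}\right) 0 = 0$)
$\frac{\left(\left(-1\right) 6 \left(-2\right) + 3\right) w}{-449} = \frac{\left(\left(-1\right) 6 \left(-2\right) + 3\right) 0}{-449} = \left(\left(-6\right) \left(-2\right) + 3\right) 0 \left(- \frac{1}{449}\right) = \left(12 + 3\right) 0 \left(- \frac{1}{449}\right) = 15 \cdot 0 \left(- \frac{1}{449}\right) = 0 \left(- \frac{1}{449}\right) = 0$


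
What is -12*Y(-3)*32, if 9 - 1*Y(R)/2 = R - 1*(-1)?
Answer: -8448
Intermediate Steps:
Y(R) = 16 - 2*R (Y(R) = 18 - 2*(R - 1*(-1)) = 18 - 2*(R + 1) = 18 - 2*(1 + R) = 18 + (-2 - 2*R) = 16 - 2*R)
-12*Y(-3)*32 = -12*(16 - 2*(-3))*32 = -12*(16 + 6)*32 = -12*22*32 = -264*32 = -8448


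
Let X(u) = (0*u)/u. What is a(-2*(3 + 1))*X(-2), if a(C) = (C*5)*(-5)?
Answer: 0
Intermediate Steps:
a(C) = -25*C (a(C) = (5*C)*(-5) = -25*C)
X(u) = 0 (X(u) = 0/u = 0)
a(-2*(3 + 1))*X(-2) = -(-50)*(3 + 1)*0 = -(-50)*4*0 = -25*(-8)*0 = 200*0 = 0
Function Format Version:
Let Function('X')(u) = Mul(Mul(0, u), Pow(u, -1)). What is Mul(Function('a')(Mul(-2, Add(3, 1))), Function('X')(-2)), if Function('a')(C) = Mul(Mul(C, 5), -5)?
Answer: 0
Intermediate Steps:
Function('a')(C) = Mul(-25, C) (Function('a')(C) = Mul(Mul(5, C), -5) = Mul(-25, C))
Function('X')(u) = 0 (Function('X')(u) = Mul(0, Pow(u, -1)) = 0)
Mul(Function('a')(Mul(-2, Add(3, 1))), Function('X')(-2)) = Mul(Mul(-25, Mul(-2, Add(3, 1))), 0) = Mul(Mul(-25, Mul(-2, 4)), 0) = Mul(Mul(-25, -8), 0) = Mul(200, 0) = 0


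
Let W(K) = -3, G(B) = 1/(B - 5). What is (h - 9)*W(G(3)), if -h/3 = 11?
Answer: 126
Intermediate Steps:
h = -33 (h = -3*11 = -33)
G(B) = 1/(-5 + B)
(h - 9)*W(G(3)) = (-33 - 9)*(-3) = -42*(-3) = 126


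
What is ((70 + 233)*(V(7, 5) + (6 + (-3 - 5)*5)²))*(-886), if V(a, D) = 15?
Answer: -314364318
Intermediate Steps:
((70 + 233)*(V(7, 5) + (6 + (-3 - 5)*5)²))*(-886) = ((70 + 233)*(15 + (6 + (-3 - 5)*5)²))*(-886) = (303*(15 + (6 - 8*5)²))*(-886) = (303*(15 + (6 - 40)²))*(-886) = (303*(15 + (-34)²))*(-886) = (303*(15 + 1156))*(-886) = (303*1171)*(-886) = 354813*(-886) = -314364318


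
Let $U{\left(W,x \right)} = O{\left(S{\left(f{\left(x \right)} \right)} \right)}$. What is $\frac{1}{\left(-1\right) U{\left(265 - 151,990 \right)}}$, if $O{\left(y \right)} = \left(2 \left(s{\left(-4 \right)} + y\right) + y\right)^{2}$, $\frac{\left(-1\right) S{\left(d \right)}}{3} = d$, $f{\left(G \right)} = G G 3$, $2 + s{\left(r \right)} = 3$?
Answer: $- \frac{1}{700274385439204} \approx -1.428 \cdot 10^{-15}$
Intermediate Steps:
$s{\left(r \right)} = 1$ ($s{\left(r \right)} = -2 + 3 = 1$)
$f{\left(G \right)} = 3 G^{2}$ ($f{\left(G \right)} = G^{2} \cdot 3 = 3 G^{2}$)
$S{\left(d \right)} = - 3 d$
$O{\left(y \right)} = \left(2 + 3 y\right)^{2}$ ($O{\left(y \right)} = \left(2 \left(1 + y\right) + y\right)^{2} = \left(\left(2 + 2 y\right) + y\right)^{2} = \left(2 + 3 y\right)^{2}$)
$U{\left(W,x \right)} = \left(2 - 27 x^{2}\right)^{2}$ ($U{\left(W,x \right)} = \left(2 + 3 \left(- 3 \cdot 3 x^{2}\right)\right)^{2} = \left(2 + 3 \left(- 9 x^{2}\right)\right)^{2} = \left(2 - 27 x^{2}\right)^{2}$)
$\frac{1}{\left(-1\right) U{\left(265 - 151,990 \right)}} = \frac{1}{\left(-1\right) \left(2 - 27 \cdot 990^{2}\right)^{2}} = \frac{1}{\left(-1\right) \left(2 - 26462700\right)^{2}} = \frac{1}{\left(-1\right) \left(-26462698\right)^{2}} = \frac{1}{\left(-1\right) 700274385439204} = \frac{1}{-700274385439204} = - \frac{1}{700274385439204}$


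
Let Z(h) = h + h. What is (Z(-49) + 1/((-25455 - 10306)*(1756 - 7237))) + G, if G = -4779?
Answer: -955921461956/196006041 ≈ -4877.0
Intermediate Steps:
Z(h) = 2*h
(Z(-49) + 1/((-25455 - 10306)*(1756 - 7237))) + G = (2*(-49) + 1/((-25455 - 10306)*(1756 - 7237))) - 4779 = (-98 + 1/(-35761*(-5481))) - 4779 = (-98 - 1/35761*(-1/5481)) - 4779 = (-98 + 1/196006041) - 4779 = -19208592017/196006041 - 4779 = -955921461956/196006041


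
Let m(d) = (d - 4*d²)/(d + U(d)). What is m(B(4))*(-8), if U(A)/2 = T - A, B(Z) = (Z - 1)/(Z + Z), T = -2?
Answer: -12/35 ≈ -0.34286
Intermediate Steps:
B(Z) = (-1 + Z)/(2*Z) (B(Z) = (-1 + Z)/((2*Z)) = (-1 + Z)*(1/(2*Z)) = (-1 + Z)/(2*Z))
U(A) = -4 - 2*A (U(A) = 2*(-2 - A) = -4 - 2*A)
m(d) = (d - 4*d²)/(-4 - d) (m(d) = (d - 4*d²)/(d + (-4 - 2*d)) = (d - 4*d²)/(-4 - d))
m(B(4))*(-8) = (((½)*(-1 + 4)/4)*(-1 + 4*((½)*(-1 + 4)/4))/(4 + (½)*(-1 + 4)/4))*(-8) = (((½)*(¼)*3)*(-1 + 4*((½)*(¼)*3))/(4 + (½)*(¼)*3))*(-8) = (3*(-1 + 4*(3/8))/(8*(4 + 3/8)))*(-8) = (3*(-1 + 3/2)/(8*(35/8)))*(-8) = ((3/8)*(8/35)*(½))*(-8) = (3/70)*(-8) = -12/35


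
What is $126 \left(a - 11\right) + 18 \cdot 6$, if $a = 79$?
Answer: $8676$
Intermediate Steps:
$126 \left(a - 11\right) + 18 \cdot 6 = 126 \left(79 - 11\right) + 18 \cdot 6 = 126 \cdot 68 + 108 = 8568 + 108 = 8676$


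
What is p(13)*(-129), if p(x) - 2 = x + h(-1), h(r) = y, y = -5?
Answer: -1290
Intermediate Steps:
h(r) = -5
p(x) = -3 + x (p(x) = 2 + (x - 5) = 2 + (-5 + x) = -3 + x)
p(13)*(-129) = (-3 + 13)*(-129) = 10*(-129) = -1290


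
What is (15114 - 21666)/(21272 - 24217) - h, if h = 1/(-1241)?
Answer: 8133977/3654745 ≈ 2.2256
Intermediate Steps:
h = -1/1241 ≈ -0.00080580
(15114 - 21666)/(21272 - 24217) - h = (15114 - 21666)/(21272 - 24217) - 1*(-1/1241) = -6552/(-2945) + 1/1241 = -6552*(-1/2945) + 1/1241 = 6552/2945 + 1/1241 = 8133977/3654745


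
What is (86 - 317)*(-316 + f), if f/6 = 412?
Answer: -498036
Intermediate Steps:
f = 2472 (f = 6*412 = 2472)
(86 - 317)*(-316 + f) = (86 - 317)*(-316 + 2472) = -231*2156 = -498036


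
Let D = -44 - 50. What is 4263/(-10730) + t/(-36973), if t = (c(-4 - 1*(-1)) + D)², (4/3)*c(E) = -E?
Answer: -68397713/109440080 ≈ -0.62498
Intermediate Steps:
c(E) = -3*E/4 (c(E) = 3*(-E)/4 = -3*E/4)
D = -94
t = 134689/16 (t = (-3*(-4 - 1*(-1))/4 - 94)² = (-3*(-4 + 1)/4 - 94)² = (-¾*(-3) - 94)² = (9/4 - 94)² = (-367/4)² = 134689/16 ≈ 8418.1)
4263/(-10730) + t/(-36973) = 4263/(-10730) + (134689/16)/(-36973) = 4263*(-1/10730) + (134689/16)*(-1/36973) = -147/370 - 134689/591568 = -68397713/109440080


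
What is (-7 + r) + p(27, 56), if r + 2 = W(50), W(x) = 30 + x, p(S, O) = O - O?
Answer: 71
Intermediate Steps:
p(S, O) = 0
r = 78 (r = -2 + (30 + 50) = -2 + 80 = 78)
(-7 + r) + p(27, 56) = (-7 + 78) + 0 = 71 + 0 = 71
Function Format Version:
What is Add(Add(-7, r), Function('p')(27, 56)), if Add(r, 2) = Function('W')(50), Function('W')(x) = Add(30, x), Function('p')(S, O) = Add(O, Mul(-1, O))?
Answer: 71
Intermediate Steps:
Function('p')(S, O) = 0
r = 78 (r = Add(-2, Add(30, 50)) = Add(-2, 80) = 78)
Add(Add(-7, r), Function('p')(27, 56)) = Add(Add(-7, 78), 0) = Add(71, 0) = 71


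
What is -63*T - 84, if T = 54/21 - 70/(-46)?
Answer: -7863/23 ≈ -341.87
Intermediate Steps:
T = 659/161 (T = 54*(1/21) - 70*(-1/46) = 18/7 + 35/23 = 659/161 ≈ 4.0932)
-63*T - 84 = -63*659/161 - 84 = -5931/23 - 84 = -7863/23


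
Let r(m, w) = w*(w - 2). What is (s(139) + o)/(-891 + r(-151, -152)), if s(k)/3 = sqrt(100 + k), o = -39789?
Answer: -39789/22517 + 3*sqrt(239)/22517 ≈ -1.7650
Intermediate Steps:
r(m, w) = w*(-2 + w)
s(k) = 3*sqrt(100 + k)
(s(139) + o)/(-891 + r(-151, -152)) = (3*sqrt(100 + 139) - 39789)/(-891 - 152*(-2 - 152)) = (3*sqrt(239) - 39789)/(-891 - 152*(-154)) = (-39789 + 3*sqrt(239))/(-891 + 23408) = (-39789 + 3*sqrt(239))/22517 = (-39789 + 3*sqrt(239))*(1/22517) = -39789/22517 + 3*sqrt(239)/22517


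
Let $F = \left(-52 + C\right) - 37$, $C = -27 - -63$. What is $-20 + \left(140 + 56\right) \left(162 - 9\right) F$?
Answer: $-1589384$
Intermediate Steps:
$C = 36$ ($C = -27 + 63 = 36$)
$F = -53$ ($F = \left(-52 + 36\right) - 37 = -16 - 37 = -53$)
$-20 + \left(140 + 56\right) \left(162 - 9\right) F = -20 + \left(140 + 56\right) \left(162 - 9\right) \left(-53\right) = -20 + 196 \cdot 153 \left(-53\right) = -20 + 29988 \left(-53\right) = -20 - 1589364 = -1589384$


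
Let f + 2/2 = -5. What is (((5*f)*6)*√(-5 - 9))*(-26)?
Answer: 4680*I*√14 ≈ 17511.0*I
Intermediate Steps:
f = -6 (f = -1 - 5 = -6)
(((5*f)*6)*√(-5 - 9))*(-26) = (((5*(-6))*6)*√(-5 - 9))*(-26) = ((-30*6)*√(-14))*(-26) = -180*I*√14*(-26) = 4680*I*√14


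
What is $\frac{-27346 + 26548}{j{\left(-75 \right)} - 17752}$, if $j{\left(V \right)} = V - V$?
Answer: $\frac{57}{1268} \approx 0.044953$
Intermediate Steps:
$j{\left(V \right)} = 0$
$\frac{-27346 + 26548}{j{\left(-75 \right)} - 17752} = \frac{-27346 + 26548}{0 - 17752} = - \frac{798}{-17752} = \left(-798\right) \left(- \frac{1}{17752}\right) = \frac{57}{1268}$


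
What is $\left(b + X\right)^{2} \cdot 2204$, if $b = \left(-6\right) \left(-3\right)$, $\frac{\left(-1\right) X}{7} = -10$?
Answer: $17067776$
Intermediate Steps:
$X = 70$ ($X = \left(-7\right) \left(-10\right) = 70$)
$b = 18$
$\left(b + X\right)^{2} \cdot 2204 = \left(18 + 70\right)^{2} \cdot 2204 = 88^{2} \cdot 2204 = 7744 \cdot 2204 = 17067776$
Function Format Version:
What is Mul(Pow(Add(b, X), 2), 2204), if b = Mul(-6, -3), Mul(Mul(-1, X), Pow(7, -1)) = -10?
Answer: 17067776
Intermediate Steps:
X = 70 (X = Mul(-7, -10) = 70)
b = 18
Mul(Pow(Add(b, X), 2), 2204) = Mul(Pow(Add(18, 70), 2), 2204) = Mul(Pow(88, 2), 2204) = Mul(7744, 2204) = 17067776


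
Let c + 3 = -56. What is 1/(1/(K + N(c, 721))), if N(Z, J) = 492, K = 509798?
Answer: 510290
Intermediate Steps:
c = -59 (c = -3 - 56 = -59)
1/(1/(K + N(c, 721))) = 1/(1/(509798 + 492)) = 1/(1/510290) = 510290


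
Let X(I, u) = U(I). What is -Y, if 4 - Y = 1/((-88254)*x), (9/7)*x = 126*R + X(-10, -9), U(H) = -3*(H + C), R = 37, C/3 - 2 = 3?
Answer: -1275917497/318979374 ≈ -4.0000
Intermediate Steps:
C = 15 (C = 6 + 3*3 = 6 + 9 = 15)
U(H) = -45 - 3*H (U(H) = -3*(H + 15) = -3*(15 + H) = -45 - 3*H)
X(I, u) = -45 - 3*I
x = 10843/3 (x = 7*(126*37 + (-45 - 3*(-10)))/9 = 7*(4662 + (-45 + 30))/9 = 7*(4662 - 15)/9 = (7/9)*4647 = 10843/3 ≈ 3614.3)
Y = 1275917497/318979374 (Y = 4 - 1/((-88254)*10843/3) = 4 - (-1)*3/(88254*10843) = 4 - 1*(-1/318979374) = 4 + 1/318979374 = 1275917497/318979374 ≈ 4.0000)
-Y = -1*1275917497/318979374 = -1275917497/318979374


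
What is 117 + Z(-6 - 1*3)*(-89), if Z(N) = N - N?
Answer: 117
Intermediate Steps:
Z(N) = 0
117 + Z(-6 - 1*3)*(-89) = 117 + 0*(-89) = 117 + 0 = 117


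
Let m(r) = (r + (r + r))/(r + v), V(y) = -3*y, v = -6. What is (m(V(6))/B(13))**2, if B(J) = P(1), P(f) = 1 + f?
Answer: 81/64 ≈ 1.2656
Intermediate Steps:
B(J) = 2 (B(J) = 1 + 1 = 2)
m(r) = 3*r/(-6 + r) (m(r) = (r + (r + r))/(r - 6) = (r + 2*r)/(-6 + r) = (3*r)/(-6 + r) = 3*r/(-6 + r))
(m(V(6))/B(13))**2 = ((3*(-3*6)/(-6 - 3*6))/2)**2 = ((3*(-18)/(-6 - 18))*(1/2))**2 = ((3*(-18)/(-24))*(1/2))**2 = ((3*(-18)*(-1/24))*(1/2))**2 = ((9/4)*(1/2))**2 = (9/8)**2 = 81/64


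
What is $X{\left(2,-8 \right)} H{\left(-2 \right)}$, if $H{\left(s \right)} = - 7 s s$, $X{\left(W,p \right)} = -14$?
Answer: $392$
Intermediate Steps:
$H{\left(s \right)} = - 7 s^{2}$
$X{\left(2,-8 \right)} H{\left(-2 \right)} = - 14 \left(- 7 \left(-2\right)^{2}\right) = - 14 \left(\left(-7\right) 4\right) = \left(-14\right) \left(-28\right) = 392$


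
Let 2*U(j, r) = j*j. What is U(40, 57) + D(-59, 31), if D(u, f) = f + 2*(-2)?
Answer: 827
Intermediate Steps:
D(u, f) = -4 + f (D(u, f) = f - 4 = -4 + f)
U(j, r) = j**2/2 (U(j, r) = (j*j)/2 = j**2/2)
U(40, 57) + D(-59, 31) = (1/2)*40**2 + (-4 + 31) = (1/2)*1600 + 27 = 800 + 27 = 827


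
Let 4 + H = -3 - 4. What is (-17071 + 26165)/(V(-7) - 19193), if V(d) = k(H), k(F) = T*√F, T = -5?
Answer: -87270571/184185762 + 22735*I*√11/184185762 ≈ -0.47382 + 0.00040939*I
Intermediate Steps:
H = -11 (H = -4 + (-3 - 4) = -4 - 7 = -11)
k(F) = -5*√F
V(d) = -5*I*√11
(-17071 + 26165)/(V(-7) - 19193) = (-17071 + 26165)/(-5*I*√11 - 19193) = 9094/(-19193 - 5*I*√11)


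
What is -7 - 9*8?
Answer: -79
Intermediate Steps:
-7 - 9*8 = -7 - 72 = -79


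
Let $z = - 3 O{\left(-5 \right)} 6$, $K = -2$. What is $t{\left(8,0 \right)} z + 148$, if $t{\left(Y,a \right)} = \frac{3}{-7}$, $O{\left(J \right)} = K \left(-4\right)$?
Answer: $\frac{1468}{7} \approx 209.71$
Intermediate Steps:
$O{\left(J \right)} = 8$ ($O{\left(J \right)} = \left(-2\right) \left(-4\right) = 8$)
$t{\left(Y,a \right)} = - \frac{3}{7}$ ($t{\left(Y,a \right)} = 3 \left(- \frac{1}{7}\right) = - \frac{3}{7}$)
$z = -144$ ($z = \left(-3\right) 8 \cdot 6 = \left(-24\right) 6 = -144$)
$t{\left(8,0 \right)} z + 148 = \left(- \frac{3}{7}\right) \left(-144\right) + 148 = \frac{432}{7} + 148 = \frac{1468}{7}$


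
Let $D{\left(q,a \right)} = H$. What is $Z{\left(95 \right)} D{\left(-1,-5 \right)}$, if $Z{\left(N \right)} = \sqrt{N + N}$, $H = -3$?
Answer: $- 3 \sqrt{190} \approx -41.352$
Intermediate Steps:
$D{\left(q,a \right)} = -3$
$Z{\left(N \right)} = \sqrt{2} \sqrt{N}$ ($Z{\left(N \right)} = \sqrt{2 N} = \sqrt{2} \sqrt{N}$)
$Z{\left(95 \right)} D{\left(-1,-5 \right)} = \sqrt{2} \sqrt{95} \left(-3\right) = \sqrt{190} \left(-3\right) = - 3 \sqrt{190}$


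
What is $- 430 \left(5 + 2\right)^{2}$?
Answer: $-21070$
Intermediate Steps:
$- 430 \left(5 + 2\right)^{2} = - 430 \cdot 7^{2} = \left(-430\right) 49 = -21070$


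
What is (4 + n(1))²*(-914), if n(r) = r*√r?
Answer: -22850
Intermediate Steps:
n(r) = r^(3/2)
(4 + n(1))²*(-914) = (4 + 1^(3/2))²*(-914) = (4 + 1)²*(-914) = 5²*(-914) = 25*(-914) = -22850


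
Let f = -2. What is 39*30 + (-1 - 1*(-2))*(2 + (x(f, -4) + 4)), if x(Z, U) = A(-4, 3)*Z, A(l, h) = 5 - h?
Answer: 1172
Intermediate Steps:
x(Z, U) = 2*Z (x(Z, U) = (5 - 1*3)*Z = (5 - 3)*Z = 2*Z)
39*30 + (-1 - 1*(-2))*(2 + (x(f, -4) + 4)) = 39*30 + (-1 - 1*(-2))*(2 + (2*(-2) + 4)) = 1170 + (-1 + 2)*(2 + (-4 + 4)) = 1170 + 1*(2 + 0) = 1170 + 1*2 = 1170 + 2 = 1172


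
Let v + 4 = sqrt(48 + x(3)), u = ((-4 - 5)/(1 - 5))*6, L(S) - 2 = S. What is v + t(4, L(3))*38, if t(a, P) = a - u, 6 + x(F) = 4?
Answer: -365 + sqrt(46) ≈ -358.22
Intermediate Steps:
x(F) = -2 (x(F) = -6 + 4 = -2)
L(S) = 2 + S
u = 27/2 (u = -9/(-4)*6 = -9*(-1/4)*6 = (9/4)*6 = 27/2 ≈ 13.500)
v = -4 + sqrt(46) (v = -4 + sqrt(48 - 2) = -4 + sqrt(46) ≈ 2.7823)
t(a, P) = -27/2 + a (t(a, P) = a - 1*27/2 = a - 27/2 = -27/2 + a)
v + t(4, L(3))*38 = (-4 + sqrt(46)) + (-27/2 + 4)*38 = (-4 + sqrt(46)) - 19/2*38 = (-4 + sqrt(46)) - 361 = -365 + sqrt(46)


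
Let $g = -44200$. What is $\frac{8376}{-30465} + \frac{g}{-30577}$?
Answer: $\frac{363480016}{310509435} \approx 1.1706$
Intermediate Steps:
$\frac{8376}{-30465} + \frac{g}{-30577} = \frac{8376}{-30465} - \frac{44200}{-30577} = 8376 \left(- \frac{1}{30465}\right) - - \frac{44200}{30577} = - \frac{2792}{10155} + \frac{44200}{30577} = \frac{363480016}{310509435}$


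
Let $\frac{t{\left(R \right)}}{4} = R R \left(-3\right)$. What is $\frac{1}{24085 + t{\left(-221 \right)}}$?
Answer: $- \frac{1}{562007} \approx -1.7793 \cdot 10^{-6}$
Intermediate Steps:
$t{\left(R \right)} = - 12 R^{2}$ ($t{\left(R \right)} = 4 R R \left(-3\right) = 4 R^{2} \left(-3\right) = 4 \left(- 3 R^{2}\right) = - 12 R^{2}$)
$\frac{1}{24085 + t{\left(-221 \right)}} = \frac{1}{24085 - 12 \left(-221\right)^{2}} = \frac{1}{24085 - 586092} = \frac{1}{-562007} = - \frac{1}{562007}$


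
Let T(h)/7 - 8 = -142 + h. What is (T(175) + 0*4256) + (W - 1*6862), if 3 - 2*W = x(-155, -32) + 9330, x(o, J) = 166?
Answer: -22643/2 ≈ -11322.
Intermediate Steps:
W = -9493/2 (W = 3/2 - (166 + 9330)/2 = 3/2 - 1/2*9496 = 3/2 - 4748 = -9493/2 ≈ -4746.5)
T(h) = -938 + 7*h (T(h) = 56 + 7*(-142 + h) = 56 + (-994 + 7*h) = -938 + 7*h)
(T(175) + 0*4256) + (W - 1*6862) = ((-938 + 7*175) + 0*4256) + (-9493/2 - 1*6862) = ((-938 + 1225) + 0) + (-9493/2 - 6862) = (287 + 0) - 23217/2 = 287 - 23217/2 = -22643/2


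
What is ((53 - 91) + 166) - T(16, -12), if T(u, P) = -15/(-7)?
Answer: 881/7 ≈ 125.86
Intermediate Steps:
T(u, P) = 15/7 (T(u, P) = -15*(-1/7) = 15/7)
((53 - 91) + 166) - T(16, -12) = ((53 - 91) + 166) - 1*15/7 = (-38 + 166) - 15/7 = 128 - 15/7 = 881/7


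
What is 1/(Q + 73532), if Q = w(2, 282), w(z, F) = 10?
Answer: 1/73542 ≈ 1.3598e-5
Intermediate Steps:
Q = 10
1/(Q + 73532) = 1/(10 + 73532) = 1/73542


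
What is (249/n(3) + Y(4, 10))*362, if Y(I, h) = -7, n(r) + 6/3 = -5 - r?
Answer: -57739/5 ≈ -11548.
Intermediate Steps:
n(r) = -7 - r (n(r) = -2 + (-5 - r) = -7 - r)
(249/n(3) + Y(4, 10))*362 = (249/(-7 - 1*3) - 7)*362 = (249/(-7 - 3) - 7)*362 = (249/(-10) - 7)*362 = (249*(-⅒) - 7)*362 = (-249/10 - 7)*362 = -319/10*362 = -57739/5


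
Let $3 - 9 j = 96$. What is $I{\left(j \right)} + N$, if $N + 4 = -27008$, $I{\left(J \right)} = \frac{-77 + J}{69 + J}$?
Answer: $- \frac{2377187}{88} \approx -27014.0$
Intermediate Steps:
$j = - \frac{31}{3}$ ($j = \frac{1}{3} - \frac{32}{3} = - \frac{31}{3} \approx -10.333$)
$I{\left(J \right)} = \frac{-77 + J}{69 + J}$
$N = -27012$ ($N = -4 - 27008 = -27012$)
$I{\left(j \right)} + N = \frac{-77 - \frac{31}{3}}{69 - \frac{31}{3}} - 27012 = \frac{1}{\frac{176}{3}} \left(- \frac{262}{3}\right) - 27012 = \frac{3}{176} \left(- \frac{262}{3}\right) - 27012 = - \frac{131}{88} - 27012 = - \frac{2377187}{88}$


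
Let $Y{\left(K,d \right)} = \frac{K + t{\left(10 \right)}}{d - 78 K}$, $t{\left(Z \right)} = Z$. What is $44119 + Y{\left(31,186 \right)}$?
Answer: $\frac{98473567}{2232} \approx 44119.0$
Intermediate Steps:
$Y{\left(K,d \right)} = \frac{10 + K}{d - 78 K}$ ($Y{\left(K,d \right)} = \frac{K + 10}{d - 78 K} = \frac{10 + K}{d - 78 K}$)
$44119 + Y{\left(31,186 \right)} = 44119 + \frac{10 + 31}{186 - 2418} = 44119 + \frac{1}{186 - 2418} \cdot 41 = 44119 + \frac{1}{-2232} \cdot 41 = 44119 - \frac{41}{2232} = \frac{98473567}{2232}$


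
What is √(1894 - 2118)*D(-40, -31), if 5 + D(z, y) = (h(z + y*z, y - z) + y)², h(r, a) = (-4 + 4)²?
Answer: 3824*I*√14 ≈ 14308.0*I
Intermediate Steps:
h(r, a) = 0 (h(r, a) = 0² = 0)
D(z, y) = -5 + y² (D(z, y) = -5 + (0 + y)² = -5 + y²)
√(1894 - 2118)*D(-40, -31) = √(1894 - 2118)*(-5 + (-31)²) = √(-224)*(-5 + 961) = (4*I*√14)*956 = 3824*I*√14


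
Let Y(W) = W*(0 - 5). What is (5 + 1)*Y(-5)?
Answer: 150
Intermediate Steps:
Y(W) = -5*W (Y(W) = W*(-5) = -5*W)
(5 + 1)*Y(-5) = (5 + 1)*(-5*(-5)) = 6*25 = 150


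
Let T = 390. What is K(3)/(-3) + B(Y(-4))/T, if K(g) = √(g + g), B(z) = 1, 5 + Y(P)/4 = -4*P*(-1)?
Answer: 1/390 - √6/3 ≈ -0.81393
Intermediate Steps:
Y(P) = -20 + 16*P (Y(P) = -20 + 4*(-4*P*(-1)) = -20 + 4*(4*P) = -20 + 16*P)
K(g) = √2*√g (K(g) = √(2*g) = √2*√g)
K(3)/(-3) + B(Y(-4))/T = (√2*√3)/(-3) + 1/390 = √6*(-⅓) + 1*(1/390) = -√6/3 + 1/390 = 1/390 - √6/3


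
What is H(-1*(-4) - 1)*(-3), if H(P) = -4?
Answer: 12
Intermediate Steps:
H(-1*(-4) - 1)*(-3) = -4*(-3) = 12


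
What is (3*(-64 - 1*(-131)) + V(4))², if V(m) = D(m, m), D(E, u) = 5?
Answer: 42436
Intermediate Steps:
V(m) = 5
(3*(-64 - 1*(-131)) + V(4))² = (3*(-64 - 1*(-131)) + 5)² = (3*(-64 + 131) + 5)² = (3*67 + 5)² = (201 + 5)² = 206² = 42436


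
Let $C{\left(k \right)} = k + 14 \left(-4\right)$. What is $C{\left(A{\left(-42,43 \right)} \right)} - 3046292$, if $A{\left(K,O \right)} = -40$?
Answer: $-3046388$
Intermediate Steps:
$C{\left(k \right)} = -56 + k$ ($C{\left(k \right)} = k - 56 = -56 + k$)
$C{\left(A{\left(-42,43 \right)} \right)} - 3046292 = \left(-56 - 40\right) - 3046292 = -96 - 3046292 = -3046388$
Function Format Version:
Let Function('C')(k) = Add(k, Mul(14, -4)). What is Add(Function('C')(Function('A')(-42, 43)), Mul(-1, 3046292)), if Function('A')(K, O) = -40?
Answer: -3046388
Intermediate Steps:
Function('C')(k) = Add(-56, k) (Function('C')(k) = Add(k, -56) = Add(-56, k))
Add(Function('C')(Function('A')(-42, 43)), Mul(-1, 3046292)) = Add(Add(-56, -40), Mul(-1, 3046292)) = Add(-96, -3046292) = -3046388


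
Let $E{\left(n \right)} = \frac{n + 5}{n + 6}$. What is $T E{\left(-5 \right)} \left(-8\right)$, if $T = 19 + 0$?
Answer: $0$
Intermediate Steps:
$T = 19$
$E{\left(n \right)} = \frac{5 + n}{6 + n}$
$T E{\left(-5 \right)} \left(-8\right) = 19 \frac{5 - 5}{6 - 5} \left(-8\right) = 19 \cdot 1^{-1} \cdot 0 \left(-8\right) = 19 \cdot 1 \cdot 0 \left(-8\right) = 19 \cdot 0 \left(-8\right) = 0 \left(-8\right) = 0$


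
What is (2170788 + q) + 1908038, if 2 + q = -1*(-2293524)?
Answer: 6372348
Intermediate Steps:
q = 2293522 (q = -2 - 1*(-2293524) = -2 + 2293524 = 2293522)
(2170788 + q) + 1908038 = (2170788 + 2293522) + 1908038 = 4464310 + 1908038 = 6372348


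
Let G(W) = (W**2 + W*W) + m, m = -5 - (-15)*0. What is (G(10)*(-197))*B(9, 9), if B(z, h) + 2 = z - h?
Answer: 76830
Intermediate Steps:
m = -5 (m = -5 - 3*0 = -5 + 0 = -5)
B(z, h) = -2 + z - h (B(z, h) = -2 + (z - h) = -2 + z - h)
G(W) = -5 + 2*W**2 (G(W) = (W**2 + W*W) - 5 = (W**2 + W**2) - 5 = 2*W**2 - 5 = -5 + 2*W**2)
(G(10)*(-197))*B(9, 9) = ((-5 + 2*10**2)*(-197))*(-2 + 9 - 1*9) = ((-5 + 2*100)*(-197))*(-2 + 9 - 9) = ((-5 + 200)*(-197))*(-2) = (195*(-197))*(-2) = -38415*(-2) = 76830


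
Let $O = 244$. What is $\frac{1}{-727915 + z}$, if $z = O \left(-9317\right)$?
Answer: $- \frac{1}{3001263} \approx -3.3319 \cdot 10^{-7}$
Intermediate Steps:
$z = -2273348$ ($z = 244 \left(-9317\right) = -2273348$)
$\frac{1}{-727915 + z} = \frac{1}{-727915 - 2273348} = \frac{1}{-3001263} = - \frac{1}{3001263}$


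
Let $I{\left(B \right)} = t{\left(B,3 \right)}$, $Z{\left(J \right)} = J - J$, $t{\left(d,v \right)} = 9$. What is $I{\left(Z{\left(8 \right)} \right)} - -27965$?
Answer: $27974$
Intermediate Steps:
$Z{\left(J \right)} = 0$
$I{\left(B \right)} = 9$
$I{\left(Z{\left(8 \right)} \right)} - -27965 = 9 - -27965 = 9 + 27965 = 27974$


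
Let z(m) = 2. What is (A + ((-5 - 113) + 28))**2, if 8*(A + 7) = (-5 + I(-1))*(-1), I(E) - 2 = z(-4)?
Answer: 600625/64 ≈ 9384.8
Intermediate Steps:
I(E) = 4 (I(E) = 2 + 2 = 4)
A = -55/8 (A = -7 + ((-5 + 4)*(-1))/8 = -7 + (-1*(-1))/8 = -7 + (1/8)*1 = -7 + 1/8 = -55/8 ≈ -6.8750)
(A + ((-5 - 113) + 28))**2 = (-55/8 + ((-5 - 113) + 28))**2 = (-55/8 + (-118 + 28))**2 = (-55/8 - 90)**2 = (-775/8)**2 = 600625/64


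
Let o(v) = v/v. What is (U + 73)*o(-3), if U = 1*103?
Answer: 176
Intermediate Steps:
o(v) = 1
U = 103
(U + 73)*o(-3) = (103 + 73)*1 = 176*1 = 176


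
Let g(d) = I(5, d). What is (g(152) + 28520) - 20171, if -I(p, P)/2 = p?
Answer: 8339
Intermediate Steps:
I(p, P) = -2*p
g(d) = -10 (g(d) = -2*5 = -10)
(g(152) + 28520) - 20171 = (-10 + 28520) - 20171 = 28510 - 20171 = 8339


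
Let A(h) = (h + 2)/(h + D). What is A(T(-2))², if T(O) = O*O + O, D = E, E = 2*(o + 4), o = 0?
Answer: 4/25 ≈ 0.16000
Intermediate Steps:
E = 8 (E = 2*(0 + 4) = 2*4 = 8)
D = 8
T(O) = O + O² (T(O) = O² + O = O + O²)
A(h) = (2 + h)/(8 + h) (A(h) = (h + 2)/(h + 8) = (2 + h)/(8 + h))
A(T(-2))² = ((2 - 2*(1 - 2))/(8 - 2*(1 - 2)))² = ((2 - 2*(-1))/(8 - 2*(-1)))² = ((2 + 2)/(8 + 2))² = (4/10)² = ((⅒)*4)² = (⅖)² = 4/25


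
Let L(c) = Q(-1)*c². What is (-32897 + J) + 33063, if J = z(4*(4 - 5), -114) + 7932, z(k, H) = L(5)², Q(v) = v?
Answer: 8723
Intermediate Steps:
L(c) = -c²
z(k, H) = 625 (z(k, H) = (-1*5²)² = (-1*25)² = (-25)² = 625)
J = 8557 (J = 625 + 7932 = 8557)
(-32897 + J) + 33063 = (-32897 + 8557) + 33063 = -24340 + 33063 = 8723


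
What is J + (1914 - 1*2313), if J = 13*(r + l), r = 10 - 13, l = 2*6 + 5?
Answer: -217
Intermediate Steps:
l = 17 (l = 12 + 5 = 17)
r = -3
J = 182 (J = 13*(-3 + 17) = 13*14 = 182)
J + (1914 - 1*2313) = 182 + (1914 - 1*2313) = 182 + (1914 - 2313) = 182 - 399 = -217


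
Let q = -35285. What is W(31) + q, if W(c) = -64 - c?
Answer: -35380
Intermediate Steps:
W(31) + q = (-64 - 1*31) - 35285 = (-64 - 31) - 35285 = -95 - 35285 = -35380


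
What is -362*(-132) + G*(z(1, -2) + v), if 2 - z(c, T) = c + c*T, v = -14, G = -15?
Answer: 47949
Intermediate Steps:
z(c, T) = 2 - c - T*c (z(c, T) = 2 - (c + c*T) = 2 - (c + T*c) = 2 + (-c - T*c) = 2 - c - T*c)
-362*(-132) + G*(z(1, -2) + v) = -362*(-132) - 15*((2 - 1*1 - 1*(-2)*1) - 14) = 47784 - 15*((2 - 1 + 2) - 14) = 47784 - 15*(3 - 14) = 47784 - 15*(-11) = 47784 + 165 = 47949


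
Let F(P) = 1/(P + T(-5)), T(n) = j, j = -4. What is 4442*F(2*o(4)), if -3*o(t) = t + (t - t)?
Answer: -6663/10 ≈ -666.30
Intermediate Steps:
o(t) = -t/3 (o(t) = -(t + (t - t))/3 = -(t + 0)/3 = -t/3)
T(n) = -4
F(P) = 1/(-4 + P) (F(P) = 1/(P - 4) = 1/(-4 + P))
4442*F(2*o(4)) = 4442/(-4 + 2*(-1/3*4)) = 4442/(-4 + 2*(-4/3)) = 4442/(-4 - 8/3) = 4442/(-20/3) = 4442*(-3/20) = -6663/10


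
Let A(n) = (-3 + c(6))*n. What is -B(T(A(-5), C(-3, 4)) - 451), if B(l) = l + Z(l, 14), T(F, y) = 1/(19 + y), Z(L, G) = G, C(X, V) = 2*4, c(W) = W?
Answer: 11798/27 ≈ 436.96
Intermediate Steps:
C(X, V) = 8
A(n) = 3*n (A(n) = (-3 + 6)*n = 3*n)
B(l) = 14 + l (B(l) = l + 14 = 14 + l)
-B(T(A(-5), C(-3, 4)) - 451) = -(14 + (1/(19 + 8) - 451)) = -(14 + (1/27 - 451)) = -(14 - 12176/27) = -1*(-11798/27) = 11798/27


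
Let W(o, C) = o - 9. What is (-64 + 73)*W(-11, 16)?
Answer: -180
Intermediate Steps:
W(o, C) = -9 + o
(-64 + 73)*W(-11, 16) = (-64 + 73)*(-9 - 11) = 9*(-20) = -180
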